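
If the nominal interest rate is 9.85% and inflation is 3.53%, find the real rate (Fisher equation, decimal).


Formula: (1 + r_real) = (1 + r_nom) / (1 + inflation)
Substituting: (1 + r_real) = 1.0985 / 1.0353
(1 + r_real) = 1.061045
r_real = 1.061045 - 1 = 0.061045

0.061045


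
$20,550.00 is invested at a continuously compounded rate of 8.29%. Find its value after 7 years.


Formula: FV = P * e^(r*t)
Exponent: r*t = 0.0829 * 7 = 0.5803
e^(0.5803) = 1.786574
FV = $20,550.00 * 1.786574 = $36,714.10

$36,714.10


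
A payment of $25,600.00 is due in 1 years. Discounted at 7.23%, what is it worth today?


Formula: PV = FV / (1 + r)^n
Substituting: PV = $25,600.00 / (1 + 0.0723)^1
Discount factor: (1.0723)^1 = 1.0723
PV = $25,600.00 / 1.0723 = $23,873.92

$23,873.92


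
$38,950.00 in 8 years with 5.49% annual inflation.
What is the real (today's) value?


Formula: Real value = nominal / (1 + inflation)^years
Price level: (1 + 0.0549)^8 = 1.533523
Real value = $38,950.00 / 1.533523 = $25,399.03

$25,399.03


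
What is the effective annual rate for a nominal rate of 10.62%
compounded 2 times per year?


Formula: EAR = (1 + r/m)^m - 1
Period rate: r/m = 0.1062 / 2 = 0.0531
Compounding: (1 + 0.0531)^2 = 1.10902
EAR = 1.10902 - 1 = 0.10902

0.10902


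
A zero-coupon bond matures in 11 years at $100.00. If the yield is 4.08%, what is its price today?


Formula: Price = FV / (1 + r)^n
Substituting: Price = $100.00 / (1 + 0.0408)^11
Discount factor: (1.0408)^11 = 1.55253
Price = $100.00 / 1.55253 = $64.41

$64.41


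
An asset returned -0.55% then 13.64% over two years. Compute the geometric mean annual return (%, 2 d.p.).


Formula: Geometric mean = ((1+r1)*(1+r2))^(1/2) - 1
Product: (1 + -0.0055) * (1 + 0.1364) = 0.9945 * 1.1364 = 1.13015
Square root: 1.13015^0.5 = 1.063085
Geometric mean = 1.063085 - 1 = 0.063085
As percentage: 6.31%

6.31%


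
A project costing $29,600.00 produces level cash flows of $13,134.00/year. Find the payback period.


Formula: Payback = investment / annual cash flow
Substituting: Payback = $29,600.00 / $13,134.00
Payback = 2.2537 years

2.2537 years


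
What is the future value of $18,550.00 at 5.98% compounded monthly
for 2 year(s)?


Formula: FV = P * (1 + r/m)^(m*t)
Period rate: r/m = 0.0598 / 12 = 0.004983
Total periods: m*t = 12 * 2 = 24
Growth factor: (1 + 0.004983)^24 = 1.126711
FV = $18,550.00 * 1.126711 = $20,900.49

$20,900.49


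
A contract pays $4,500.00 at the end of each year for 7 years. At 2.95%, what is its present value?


Formula: PV = PMT * (1 - (1+r)^(-n)) / r
Discount factor: (1 + 0.0295)^(-7) = 0.81586
Bracket: 1 - 0.81586 = 0.18414
PV = $4,500.00 * 0.18414 / 0.0295 = $28,089.18

$28,089.18


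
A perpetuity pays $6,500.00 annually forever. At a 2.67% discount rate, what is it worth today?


Formula: PV = C / r
Substituting: PV = $6,500.00 / 0.0267
PV = $243,445.69

$243,445.69


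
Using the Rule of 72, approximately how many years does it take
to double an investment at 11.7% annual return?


Formula: Years ≈ 72 / r
Substituting: Years ≈ 72 / 11.7
Years ≈ 6.2

6.2 years


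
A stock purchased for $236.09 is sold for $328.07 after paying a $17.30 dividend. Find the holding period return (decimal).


Formula: HPR = (P1 - P0 + D) / P0
Gain: $328.07 - $236.09 + $17.30 = $109.28
HPR = $109.28 / $236.09 = 0.4629

0.4629


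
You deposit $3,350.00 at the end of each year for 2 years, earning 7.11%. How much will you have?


Formula: FV = PMT * ((1+r)^n - 1) / r
Growth factor: (1 + 0.0711)^2 = 1.147255
Numerator: 1.147255 - 1 = 0.147255
FV = $3,350.00 * 0.147255 / 0.0711 = $6,938.19

$6,938.19


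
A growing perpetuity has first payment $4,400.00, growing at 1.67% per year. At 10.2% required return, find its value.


Formula: PV = C / (r - g)
Spread: r - g = 0.102 - 0.0167 = 0.0853
Substituting: PV = $4,400.00 / 0.0853
PV = $51,582.65

$51,582.65


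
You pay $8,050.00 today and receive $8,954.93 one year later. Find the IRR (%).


Formula: IRR = C1/C0 - 1
Substituting: IRR = $8,954.93 / $8,050.00 - 1
Ratio: 1.112414 - 1 = 0.112414
IRR = 11.2414%

11.2414%


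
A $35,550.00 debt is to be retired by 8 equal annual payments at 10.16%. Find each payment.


Formula: PMT = PV * r / (1 - (1+r)^(-n))
Denominator: 1 - (1 + 0.1016)^(-8) = 0.538886
Numerator: $35,550.00 * 0.1016 = 3611.88
PMT = 3611.88 / 0.538886 = $6,702.50

$6,702.50


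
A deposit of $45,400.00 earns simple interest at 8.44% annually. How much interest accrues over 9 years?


Formula: I = P * r * t
Substituting: I = $45,400.00 * 0.0844 * 9
Step: I = $45,400.00 * 0.7596
I = $34,485.84

$34,485.84


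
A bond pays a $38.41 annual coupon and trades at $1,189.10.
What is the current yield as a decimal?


Formula: Current yield = annual coupon / price
Substituting: CY = $38.41 / $1,189.10
CY = 0.032302

0.032302


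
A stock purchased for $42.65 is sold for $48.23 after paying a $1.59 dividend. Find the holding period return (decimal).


Formula: HPR = (P1 - P0 + D) / P0
Gain: $48.23 - $42.65 + $1.59 = $7.17
HPR = $7.17 / $42.65 = 0.1681

0.1681


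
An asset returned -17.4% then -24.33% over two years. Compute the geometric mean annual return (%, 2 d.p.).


Formula: Geometric mean = ((1+r1)*(1+r2))^(1/2) - 1
Product: (1 + -0.174) * (1 + -0.2433) = 0.826 * 0.7567 = 0.625034
Square root: 0.625034^0.5 = 0.790591
Geometric mean = 0.790591 - 1 = -0.209409
As percentage: -20.94%

-20.94%


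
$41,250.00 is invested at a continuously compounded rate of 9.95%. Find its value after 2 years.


Formula: FV = P * e^(r*t)
Exponent: r*t = 0.0995 * 2 = 0.199
e^(0.199) = 1.220182
FV = $41,250.00 * 1.220182 = $50,332.51

$50,332.51


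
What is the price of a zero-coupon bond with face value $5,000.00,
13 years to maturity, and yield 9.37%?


Formula: Price = FV / (1 + r)^n
Substituting: Price = $5,000.00 / (1 + 0.0937)^13
Discount factor: (1.0937)^13 = 3.203884
Price = $5,000.00 / 3.203884 = $1,560.61

$1,560.61


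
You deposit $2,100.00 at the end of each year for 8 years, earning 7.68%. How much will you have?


Formula: FV = PMT * ((1+r)^n - 1) / r
Growth factor: (1 + 0.0768)^8 = 1.807509
Numerator: 1.807509 - 1 = 0.807509
FV = $2,100.00 * 0.807509 / 0.0768 = $22,080.31

$22,080.31


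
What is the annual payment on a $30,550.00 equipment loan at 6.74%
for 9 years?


Formula: PMT = PV * r / (1 - (1+r)^(-n))
Denominator: 1 - (1 + 0.0674)^(-9) = 0.444025
Numerator: $30,550.00 * 0.0674 = 2059.07
PMT = 2059.07 / 0.444025 = $4,637.28

$4,637.28


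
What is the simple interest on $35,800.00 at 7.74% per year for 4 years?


Formula: I = P * r * t
Substituting: I = $35,800.00 * 0.0774 * 4
Step: I = $35,800.00 * 0.3096
I = $11,083.68

$11,083.68


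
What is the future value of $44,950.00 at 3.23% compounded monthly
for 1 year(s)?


Formula: FV = P * (1 + r/m)^(m*t)
Period rate: r/m = 0.0323 / 12 = 0.002692
Total periods: m*t = 12 * 1 = 12
Growth factor: (1 + 0.002692)^12 = 1.032782
FV = $44,950.00 * 1.032782 = $46,423.57

$46,423.57


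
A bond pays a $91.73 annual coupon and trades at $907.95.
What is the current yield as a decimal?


Formula: Current yield = annual coupon / price
Substituting: CY = $91.73 / $907.95
CY = 0.10103

0.10103


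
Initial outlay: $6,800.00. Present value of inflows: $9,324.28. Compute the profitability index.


Formula: PI = PV(cash flows) / initial investment
Substituting: PI = $9,324.28 / $6,800.00
PI = 1.3712

1.3712


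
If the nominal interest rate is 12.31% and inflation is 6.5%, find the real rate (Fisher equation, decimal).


Formula: (1 + r_real) = (1 + r_nom) / (1 + inflation)
Substituting: (1 + r_real) = 1.1231 / 1.065
(1 + r_real) = 1.054554
r_real = 1.054554 - 1 = 0.054554

0.054554


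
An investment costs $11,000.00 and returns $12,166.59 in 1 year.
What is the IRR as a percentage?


Formula: IRR = C1/C0 - 1
Substituting: IRR = $12,166.59 / $11,000.00 - 1
Ratio: 1.106054 - 1 = 0.106054
IRR = 10.6054%

10.6054%


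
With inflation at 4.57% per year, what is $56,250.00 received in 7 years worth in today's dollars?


Formula: Real value = nominal / (1 + inflation)^years
Price level: (1 + 0.0457)^7 = 1.367256
Real value = $56,250.00 / 1.367256 = $41,140.80

$41,140.80


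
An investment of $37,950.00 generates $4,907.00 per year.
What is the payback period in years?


Formula: Payback = investment / annual cash flow
Substituting: Payback = $37,950.00 / $4,907.00
Payback = 7.7338 years

7.7338 years


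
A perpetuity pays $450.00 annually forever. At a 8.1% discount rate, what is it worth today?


Formula: PV = C / r
Substituting: PV = $450.00 / 0.081
PV = $5,555.56

$5,555.56


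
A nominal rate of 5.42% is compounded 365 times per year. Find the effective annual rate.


Formula: EAR = (1 + r/m)^m - 1
Period rate: r/m = 0.0542 / 365 = 0.000148
Compounding: (1 + 0.000148)^365 = 1.055691
EAR = 1.055691 - 1 = 0.055691

0.055691


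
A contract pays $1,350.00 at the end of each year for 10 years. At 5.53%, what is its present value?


Formula: PV = PMT * (1 - (1+r)^(-n)) / r
Discount factor: (1 + 0.0553)^(-10) = 0.583768
Bracket: 1 - 0.583768 = 0.416232
PV = $1,350.00 * 0.416232 / 0.0553 = $10,161.17

$10,161.17


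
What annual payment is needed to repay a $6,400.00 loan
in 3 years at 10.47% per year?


Formula: PMT = PV * r / (1 - (1+r)^(-n))
Denominator: 1 - (1 + 0.1047)^(-3) = 0.258234
Numerator: $6,400.00 * 0.1047 = 670.08
PMT = 670.08 / 0.258234 = $2,594.86

$2,594.86


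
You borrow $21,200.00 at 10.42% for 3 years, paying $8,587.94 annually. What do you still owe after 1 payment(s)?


Formula: Balance = PV*(1+r)^k - PMT*((1+r)^k - 1)/r
Growth: (1 + 0.1042)^1 = 1.1042
Accumulated factor: ((1+r)^k - 1)/r = 1.0
Balance = $21,200.00 * 1.1042 - $8,587.94 * 1.0
Balance = $14,821.10

$14,821.10


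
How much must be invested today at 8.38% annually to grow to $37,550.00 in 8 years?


Formula: PV = FV / (1 + r)^n
Substituting: PV = $37,550.00 / (1 + 0.0838)^8
Discount factor: (1.0838)^8 = 1.903677
PV = $37,550.00 / 1.903677 = $19,724.99

$19,724.99


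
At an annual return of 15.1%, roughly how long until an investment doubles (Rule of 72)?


Formula: Years ≈ 72 / r
Substituting: Years ≈ 72 / 15.1
Years ≈ 4.8

4.8 years


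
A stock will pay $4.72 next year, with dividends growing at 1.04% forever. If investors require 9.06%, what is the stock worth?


Formula: P = D1 / (r - g)
Spread: r - g = 0.0906 - 0.0104 = 0.0802
Substituting: P = $4.72 / 0.0802
P = $58.85

$58.85


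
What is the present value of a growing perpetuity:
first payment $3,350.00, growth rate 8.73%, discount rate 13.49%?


Formula: PV = C / (r - g)
Spread: r - g = 0.1349 - 0.0873 = 0.0476
Substituting: PV = $3,350.00 / 0.0476
PV = $70,378.15

$70,378.15


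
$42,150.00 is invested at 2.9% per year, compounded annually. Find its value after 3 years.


Formula: FV = P * (1 + r)^n
Substituting: FV = $42,150.00 * (1 + 0.029)^3
Growth factor: (1.029)^3 = 1.089547
FV = $42,150.00 * 1.089547 = $45,924.42

$45,924.42


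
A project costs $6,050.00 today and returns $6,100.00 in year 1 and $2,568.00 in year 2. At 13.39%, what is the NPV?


Formula: NPV = C0 + C1/(1+r) + C2/(1+r)^2
Discount C1: $6,100.00 / (1 + 0.1339) = $5,379.66
Discount C2: $2,568.00 / (1 + 0.1339)^2 = $1,997.31
NPV = -$6,050.00 + $5,379.66 + $1,997.31 = $1,326.97

$1,326.97


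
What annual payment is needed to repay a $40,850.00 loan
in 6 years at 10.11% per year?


Formula: PMT = PV * r / (1 - (1+r)^(-n))
Denominator: 1 - (1 + 0.1011)^(-6) = 0.438901
Numerator: $40,850.00 * 0.1011 = 4129.935
PMT = 4129.935 / 0.438901 = $9,409.72

$9,409.72


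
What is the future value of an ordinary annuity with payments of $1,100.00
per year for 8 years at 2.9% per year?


Formula: FV = PMT * ((1+r)^n - 1) / r
Growth factor: (1 + 0.029)^8 = 1.256964
Numerator: 1.256964 - 1 = 0.256964
FV = $1,100.00 * 0.256964 / 0.029 = $9,746.93

$9,746.93


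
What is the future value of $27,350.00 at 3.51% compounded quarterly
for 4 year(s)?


Formula: FV = P * (1 + r/m)^(m*t)
Period rate: r/m = 0.0351 / 4 = 0.008775
Total periods: m*t = 4 * 4 = 16
Growth factor: (1 + 0.008775)^16 = 1.150029
FV = $27,350.00 * 1.150029 = $31,453.31

$31,453.31


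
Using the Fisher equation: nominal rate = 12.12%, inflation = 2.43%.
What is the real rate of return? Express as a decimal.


Formula: (1 + r_real) = (1 + r_nom) / (1 + inflation)
Substituting: (1 + r_real) = 1.1212 / 1.0243
(1 + r_real) = 1.094601
r_real = 1.094601 - 1 = 0.094601

0.094601


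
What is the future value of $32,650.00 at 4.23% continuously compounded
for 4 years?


Formula: FV = P * e^(r*t)
Exponent: r*t = 0.0423 * 4 = 0.1692
e^(0.1692) = 1.184357
FV = $32,650.00 * 1.184357 = $38,669.26

$38,669.26


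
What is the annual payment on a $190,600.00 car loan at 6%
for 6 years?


Formula: PMT = PV * r / (1 - (1+r)^(-n))
Denominator: 1 - (1 + 0.06)^(-6) = 0.295039
Numerator: $190,600.00 * 0.06 = 11436.0
PMT = 11436.0 / 0.295039 = $38,760.92

$38,760.92


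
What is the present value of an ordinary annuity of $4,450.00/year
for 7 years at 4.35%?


Formula: PV = PMT * (1 - (1+r)^(-n)) / r
Discount factor: (1 + 0.0435)^(-7) = 0.742254
Bracket: 1 - 0.742254 = 0.257746
PV = $4,450.00 * 0.257746 / 0.0435 = $26,367.07

$26,367.07


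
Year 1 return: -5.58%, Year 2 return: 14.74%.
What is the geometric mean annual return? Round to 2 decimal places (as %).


Formula: Geometric mean = ((1+r1)*(1+r2))^(1/2) - 1
Product: (1 + -0.0558) * (1 + 0.1474) = 0.9442 * 1.1474 = 1.083375
Square root: 1.083375^0.5 = 1.040853
Geometric mean = 1.040853 - 1 = 0.040853
As percentage: 4.09%

4.09%


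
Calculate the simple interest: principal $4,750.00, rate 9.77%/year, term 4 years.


Formula: I = P * r * t
Substituting: I = $4,750.00 * 0.0977 * 4
Step: I = $4,750.00 * 0.3908
I = $1,856.30

$1,856.30


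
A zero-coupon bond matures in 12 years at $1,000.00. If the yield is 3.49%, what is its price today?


Formula: Price = FV / (1 + r)^n
Substituting: Price = $1,000.00 / (1 + 0.0349)^12
Discount factor: (1.0349)^12 = 1.509318
Price = $1,000.00 / 1.509318 = $662.55

$662.55


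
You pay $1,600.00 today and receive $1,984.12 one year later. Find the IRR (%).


Formula: IRR = C1/C0 - 1
Substituting: IRR = $1,984.12 / $1,600.00 - 1
Ratio: 1.240075 - 1 = 0.240075
IRR = 24.0075%

24.0075%


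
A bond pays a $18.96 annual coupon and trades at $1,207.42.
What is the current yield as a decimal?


Formula: Current yield = annual coupon / price
Substituting: CY = $18.96 / $1,207.42
CY = 0.015703

0.015703


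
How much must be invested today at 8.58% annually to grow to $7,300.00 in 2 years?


Formula: PV = FV / (1 + r)^n
Substituting: PV = $7,300.00 / (1 + 0.0858)^2
Discount factor: (1.0858)^2 = 1.178962
PV = $7,300.00 / 1.178962 = $6,191.89

$6,191.89


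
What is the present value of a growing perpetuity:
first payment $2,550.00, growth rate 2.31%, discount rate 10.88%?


Formula: PV = C / (r - g)
Spread: r - g = 0.1088 - 0.0231 = 0.0857
Substituting: PV = $2,550.00 / 0.0857
PV = $29,754.96

$29,754.96


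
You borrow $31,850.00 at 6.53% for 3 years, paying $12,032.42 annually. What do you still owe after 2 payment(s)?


Formula: Balance = PV*(1+r)^k - PMT*((1+r)^k - 1)/r
Growth: (1 + 0.0653)^2 = 1.134864
Accumulated factor: ((1+r)^k - 1)/r = 2.0653
Balance = $31,850.00 * 1.134864 - $12,032.42 * 2.0653
Balance = $11,294.86

$11,294.86


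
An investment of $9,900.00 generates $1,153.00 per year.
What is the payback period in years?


Formula: Payback = investment / annual cash flow
Substituting: Payback = $9,900.00 / $1,153.00
Payback = 8.5863 years

8.5863 years


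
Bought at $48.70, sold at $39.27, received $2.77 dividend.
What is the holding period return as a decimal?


Formula: HPR = (P1 - P0 + D) / P0
Gain: $39.27 - $48.70 + $2.77 = -$6.66
HPR = -$6.66 / $48.70 = -0.1368

-0.1368


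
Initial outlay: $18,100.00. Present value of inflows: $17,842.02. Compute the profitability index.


Formula: PI = PV(cash flows) / initial investment
Substituting: PI = $17,842.02 / $18,100.00
PI = 0.9857

0.9857


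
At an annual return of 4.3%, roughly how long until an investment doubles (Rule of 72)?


Formula: Years ≈ 72 / r
Substituting: Years ≈ 72 / 4.3
Years ≈ 16.7

16.7 years


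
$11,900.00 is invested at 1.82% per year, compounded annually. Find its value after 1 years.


Formula: FV = P * (1 + r)^n
Substituting: FV = $11,900.00 * (1 + 0.0182)^1
Growth factor: (1.0182)^1 = 1.0182
FV = $11,900.00 * 1.0182 = $12,116.58

$12,116.58


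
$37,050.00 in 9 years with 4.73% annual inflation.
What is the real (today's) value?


Formula: Real value = nominal / (1 + inflation)^years
Price level: (1 + 0.0473)^9 = 1.515793
Real value = $37,050.00 / 1.515793 = $24,442.65

$24,442.65


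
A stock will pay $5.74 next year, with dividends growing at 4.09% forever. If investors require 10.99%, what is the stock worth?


Formula: P = D1 / (r - g)
Spread: r - g = 0.1099 - 0.0409 = 0.069
Substituting: P = $5.74 / 0.069
P = $83.19

$83.19


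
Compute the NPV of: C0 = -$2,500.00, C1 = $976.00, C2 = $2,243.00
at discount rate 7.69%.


Formula: NPV = C0 + C1/(1+r) + C2/(1+r)^2
Discount C1: $976.00 / (1 + 0.0769) = $906.31
Discount C2: $2,243.00 / (1 + 0.0769)^2 = $1,934.10
NPV = -$2,500.00 + $906.31 + $1,934.10 = $340.40

$340.40


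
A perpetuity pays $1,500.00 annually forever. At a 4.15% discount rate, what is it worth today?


Formula: PV = C / r
Substituting: PV = $1,500.00 / 0.0415
PV = $36,144.58

$36,144.58


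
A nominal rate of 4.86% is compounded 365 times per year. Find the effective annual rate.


Formula: EAR = (1 + r/m)^m - 1
Period rate: r/m = 0.0486 / 365 = 0.000133
Compounding: (1 + 0.000133)^365 = 1.049797
EAR = 1.049797 - 1 = 0.049797

0.049797


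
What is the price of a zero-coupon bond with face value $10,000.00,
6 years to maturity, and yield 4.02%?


Formula: Price = FV / (1 + r)^n
Substituting: Price = $10,000.00 / (1 + 0.0402)^6
Discount factor: (1.0402)^6 = 1.26678
Price = $10,000.00 / 1.26678 = $7,894.03

$7,894.03


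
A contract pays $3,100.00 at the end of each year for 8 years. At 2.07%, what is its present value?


Formula: PV = PMT * (1 - (1+r)^(-n)) / r
Discount factor: (1 + 0.0207)^(-8) = 0.848819
Bracket: 1 - 0.848819 = 0.151181
PV = $3,100.00 * 0.151181 / 0.0207 = $22,640.64

$22,640.64


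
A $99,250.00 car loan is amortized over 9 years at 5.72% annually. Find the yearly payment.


Formula: PMT = PV * r / (1 - (1+r)^(-n))
Denominator: 1 - (1 + 0.0572)^(-9) = 0.393842
Numerator: $99,250.00 * 0.0572 = 5677.1
PMT = 5677.1 / 0.393842 = $14,414.65

$14,414.65


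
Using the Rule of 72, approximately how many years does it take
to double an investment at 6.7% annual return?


Formula: Years ≈ 72 / r
Substituting: Years ≈ 72 / 6.7
Years ≈ 10.7

10.7 years


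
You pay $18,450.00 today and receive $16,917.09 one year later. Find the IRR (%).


Formula: IRR = C1/C0 - 1
Substituting: IRR = $16,917.09 / $18,450.00 - 1
Ratio: 0.916915 - 1 = -0.083085
IRR = -8.3085%

-8.3085%


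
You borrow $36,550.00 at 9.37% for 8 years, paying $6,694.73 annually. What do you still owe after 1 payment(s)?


Formula: Balance = PV*(1+r)^k - PMT*((1+r)^k - 1)/r
Growth: (1 + 0.0937)^1 = 1.0937
Accumulated factor: ((1+r)^k - 1)/r = 1.0
Balance = $36,550.00 * 1.0937 - $6,694.73 * 1.0
Balance = $33,280.01

$33,280.01


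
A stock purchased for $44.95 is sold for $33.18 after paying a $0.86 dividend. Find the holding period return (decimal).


Formula: HPR = (P1 - P0 + D) / P0
Gain: $33.18 - $44.95 + $0.86 = -$10.91
HPR = -$10.91 / $44.95 = -0.2427

-0.2427


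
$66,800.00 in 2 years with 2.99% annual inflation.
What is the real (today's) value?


Formula: Real value = nominal / (1 + inflation)^years
Price level: (1 + 0.0299)^2 = 1.060694
Real value = $66,800.00 / 1.060694 = $62,977.63

$62,977.63


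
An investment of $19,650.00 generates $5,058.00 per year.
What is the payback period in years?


Formula: Payback = investment / annual cash flow
Substituting: Payback = $19,650.00 / $5,058.00
Payback = 3.8849 years

3.8849 years


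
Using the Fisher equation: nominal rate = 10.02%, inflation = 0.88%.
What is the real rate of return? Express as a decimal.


Formula: (1 + r_real) = (1 + r_nom) / (1 + inflation)
Substituting: (1 + r_real) = 1.1002 / 1.0088
(1 + r_real) = 1.090603
r_real = 1.090603 - 1 = 0.090603

0.090603


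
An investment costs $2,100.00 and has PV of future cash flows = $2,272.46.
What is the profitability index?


Formula: PI = PV(cash flows) / initial investment
Substituting: PI = $2,272.46 / $2,100.00
PI = 1.0821

1.0821


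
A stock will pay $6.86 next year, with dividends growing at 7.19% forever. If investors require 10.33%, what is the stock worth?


Formula: P = D1 / (r - g)
Spread: r - g = 0.1033 - 0.0719 = 0.0314
Substituting: P = $6.86 / 0.0314
P = $218.47

$218.47


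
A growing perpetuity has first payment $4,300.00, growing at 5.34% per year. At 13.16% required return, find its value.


Formula: PV = C / (r - g)
Spread: r - g = 0.1316 - 0.0534 = 0.0782
Substituting: PV = $4,300.00 / 0.0782
PV = $54,987.21

$54,987.21


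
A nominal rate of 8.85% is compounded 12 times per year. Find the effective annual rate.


Formula: EAR = (1 + r/m)^m - 1
Period rate: r/m = 0.0885 / 12 = 0.007375
Compounding: (1 + 0.007375)^12 = 1.09218
EAR = 1.09218 - 1 = 0.09218

0.09218


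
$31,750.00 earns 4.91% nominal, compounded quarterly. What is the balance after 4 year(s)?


Formula: FV = P * (1 + r/m)^(m*t)
Period rate: r/m = 0.0491 / 4 = 0.012275
Total periods: m*t = 4 * 4 = 16
Growth factor: (1 + 0.012275)^16 = 1.215559
FV = $31,750.00 * 1.215559 = $38,594.01

$38,594.01


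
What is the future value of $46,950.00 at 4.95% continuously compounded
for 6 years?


Formula: FV = P * e^(r*t)
Exponent: r*t = 0.0495 * 6 = 0.297
e^(0.297) = 1.345815
FV = $46,950.00 * 1.345815 = $63,186.03

$63,186.03


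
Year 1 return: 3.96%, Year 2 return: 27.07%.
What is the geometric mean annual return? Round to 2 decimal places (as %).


Formula: Geometric mean = ((1+r1)*(1+r2))^(1/2) - 1
Product: (1 + 0.0396) * (1 + 0.2707) = 1.0396 * 1.2707 = 1.32102
Square root: 1.32102^0.5 = 1.149356
Geometric mean = 1.149356 - 1 = 0.149356
As percentage: 14.94%

14.94%


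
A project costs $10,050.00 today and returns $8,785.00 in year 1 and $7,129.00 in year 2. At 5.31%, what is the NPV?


Formula: NPV = C0 + C1/(1+r) + C2/(1+r)^2
Discount C1: $8,785.00 / (1 + 0.0531) = $8,342.04
Discount C2: $7,129.00 / (1 + 0.0531)^2 = $6,428.20
NPV = -$10,050.00 + $8,342.04 + $6,428.20 = $4,720.24

$4,720.24


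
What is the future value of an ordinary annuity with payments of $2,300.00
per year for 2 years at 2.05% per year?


Formula: FV = PMT * ((1+r)^n - 1) / r
Growth factor: (1 + 0.0205)^2 = 1.04142
Numerator: 1.04142 - 1 = 0.04142
FV = $2,300.00 * 0.04142 / 0.0205 = $4,647.15

$4,647.15


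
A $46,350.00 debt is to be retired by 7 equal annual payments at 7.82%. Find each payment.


Formula: PMT = PV * r / (1 - (1+r)^(-n))
Denominator: 1 - (1 + 0.0782)^(-7) = 0.409657
Numerator: $46,350.00 * 0.0782 = 3624.57
PMT = 3624.57 / 0.409657 = $8,847.83

$8,847.83


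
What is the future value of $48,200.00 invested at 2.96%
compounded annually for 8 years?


Formula: FV = P * (1 + r)^n
Substituting: FV = $48,200.00 * (1 + 0.0296)^8
Growth factor: (1.0296)^8 = 1.26284
FV = $48,200.00 * 1.26284 = $60,868.88

$60,868.88


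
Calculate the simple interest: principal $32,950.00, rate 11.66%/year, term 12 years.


Formula: I = P * r * t
Substituting: I = $32,950.00 * 0.1166 * 12
Step: I = $32,950.00 * 1.3992
I = $46,103.64

$46,103.64


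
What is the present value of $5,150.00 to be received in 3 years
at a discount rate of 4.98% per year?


Formula: PV = FV / (1 + r)^n
Substituting: PV = $5,150.00 / (1 + 0.0498)^3
Discount factor: (1.0498)^3 = 1.156964
PV = $5,150.00 / 1.156964 = $4,451.31

$4,451.31


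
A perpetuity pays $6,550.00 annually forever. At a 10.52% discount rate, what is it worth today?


Formula: PV = C / r
Substituting: PV = $6,550.00 / 0.1052
PV = $62,262.36

$62,262.36


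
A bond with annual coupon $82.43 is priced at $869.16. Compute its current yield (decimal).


Formula: Current yield = annual coupon / price
Substituting: CY = $82.43 / $869.16
CY = 0.094839

0.094839


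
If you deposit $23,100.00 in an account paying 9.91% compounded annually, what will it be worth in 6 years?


Formula: FV = P * (1 + r)^n
Substituting: FV = $23,100.00 * (1 + 0.0991)^6
Growth factor: (1.0991)^6 = 1.762882
FV = $23,100.00 * 1.762882 = $40,722.57

$40,722.57


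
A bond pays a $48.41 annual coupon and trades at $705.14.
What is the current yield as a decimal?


Formula: Current yield = annual coupon / price
Substituting: CY = $48.41 / $705.14
CY = 0.068653

0.068653


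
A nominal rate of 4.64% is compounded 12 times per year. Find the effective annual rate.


Formula: EAR = (1 + r/m)^m - 1
Period rate: r/m = 0.0464 / 12 = 0.003867
Compounding: (1 + 0.003867)^12 = 1.0474
EAR = 1.0474 - 1 = 0.0474

0.0474


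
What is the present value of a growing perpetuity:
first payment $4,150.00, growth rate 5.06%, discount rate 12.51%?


Formula: PV = C / (r - g)
Spread: r - g = 0.1251 - 0.0506 = 0.0745
Substituting: PV = $4,150.00 / 0.0745
PV = $55,704.70

$55,704.70


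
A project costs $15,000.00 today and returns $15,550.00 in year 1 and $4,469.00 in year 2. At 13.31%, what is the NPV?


Formula: NPV = C0 + C1/(1+r) + C2/(1+r)^2
Discount C1: $15,550.00 / (1 + 0.1331) = $13,723.41
Discount C2: $4,469.00 / (1 + 0.1331)^2 = $3,480.76
NPV = -$15,000.00 + $13,723.41 + $3,480.76 = $2,204.17

$2,204.17


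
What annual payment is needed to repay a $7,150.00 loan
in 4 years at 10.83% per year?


Formula: PMT = PV * r / (1 - (1+r)^(-n))
Denominator: 1 - (1 + 0.1083)^(-4) = 0.337218
Numerator: $7,150.00 * 0.1083 = 774.345
PMT = 774.345 / 0.337218 = $2,296.27

$2,296.27


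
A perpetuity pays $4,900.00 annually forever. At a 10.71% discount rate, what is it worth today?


Formula: PV = C / r
Substituting: PV = $4,900.00 / 0.1071
PV = $45,751.63

$45,751.63


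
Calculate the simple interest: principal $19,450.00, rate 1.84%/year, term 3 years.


Formula: I = P * r * t
Substituting: I = $19,450.00 * 0.0184 * 3
Step: I = $19,450.00 * 0.0552
I = $1,073.64

$1,073.64


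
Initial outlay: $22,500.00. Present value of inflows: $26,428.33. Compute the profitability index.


Formula: PI = PV(cash flows) / initial investment
Substituting: PI = $26,428.33 / $22,500.00
PI = 1.1746

1.1746


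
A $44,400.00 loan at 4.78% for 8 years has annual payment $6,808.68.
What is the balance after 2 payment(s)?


Formula: Balance = PV*(1+r)^k - PMT*((1+r)^k - 1)/r
Growth: (1 + 0.0478)^2 = 1.097885
Accumulated factor: ((1+r)^k - 1)/r = 2.0478
Balance = $44,400.00 * 1.097885 - $6,808.68 * 2.0478
Balance = $34,803.27

$34,803.27


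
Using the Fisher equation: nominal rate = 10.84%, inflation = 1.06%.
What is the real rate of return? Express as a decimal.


Formula: (1 + r_real) = (1 + r_nom) / (1 + inflation)
Substituting: (1 + r_real) = 1.1084 / 1.0106
(1 + r_real) = 1.096774
r_real = 1.096774 - 1 = 0.096774

0.096774


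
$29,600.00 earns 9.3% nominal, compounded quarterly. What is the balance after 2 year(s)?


Formula: FV = P * (1 + r/m)^(m*t)
Period rate: r/m = 0.093 / 4 = 0.02325
Total periods: m*t = 4 * 2 = 8
Growth factor: (1 + 0.02325)^8 = 1.20186
FV = $29,600.00 * 1.20186 = $35,575.07

$35,575.07


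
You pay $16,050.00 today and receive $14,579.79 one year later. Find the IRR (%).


Formula: IRR = C1/C0 - 1
Substituting: IRR = $14,579.79 / $16,050.00 - 1
Ratio: 0.908398 - 1 = -0.091602
IRR = -9.1602%

-9.1602%


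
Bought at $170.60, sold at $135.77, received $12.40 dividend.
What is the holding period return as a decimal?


Formula: HPR = (P1 - P0 + D) / P0
Gain: $135.77 - $170.60 + $12.40 = -$22.43
HPR = -$22.43 / $170.60 = -0.1315

-0.1315


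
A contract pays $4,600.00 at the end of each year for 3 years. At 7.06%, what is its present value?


Formula: PV = PMT * (1 - (1+r)^(-n)) / r
Discount factor: (1 + 0.0706)^(-3) = 0.814926
Bracket: 1 - 0.814926 = 0.185074
PV = $4,600.00 * 0.185074 / 0.0706 = $12,058.63

$12,058.63


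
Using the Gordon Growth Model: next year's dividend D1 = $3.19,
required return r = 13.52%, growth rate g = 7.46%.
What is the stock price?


Formula: P = D1 / (r - g)
Spread: r - g = 0.1352 - 0.0746 = 0.0606
Substituting: P = $3.19 / 0.0606
P = $52.64

$52.64


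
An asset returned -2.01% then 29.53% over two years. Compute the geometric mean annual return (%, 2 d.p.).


Formula: Geometric mean = ((1+r1)*(1+r2))^(1/2) - 1
Product: (1 + -0.0201) * (1 + 0.2953) = 0.9799 * 1.2953 = 1.269264
Square root: 1.269264^0.5 = 1.126616
Geometric mean = 1.126616 - 1 = 0.126616
As percentage: 12.66%

12.66%


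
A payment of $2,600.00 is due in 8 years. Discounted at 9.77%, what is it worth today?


Formula: PV = FV / (1 + r)^n
Substituting: PV = $2,600.00 / (1 + 0.0977)^8
Discount factor: (1.0977)^8 = 2.107994
PV = $2,600.00 / 2.107994 = $1,233.40

$1,233.40


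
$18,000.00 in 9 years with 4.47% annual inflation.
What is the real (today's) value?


Formula: Real value = nominal / (1 + inflation)^years
Price level: (1 + 0.0447)^9 = 1.48226
Real value = $18,000.00 / 1.48226 = $12,143.62

$12,143.62


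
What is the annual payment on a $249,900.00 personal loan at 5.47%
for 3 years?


Formula: PMT = PV * r / (1 - (1+r)^(-n))
Denominator: 1 - (1 + 0.0547)^(-3) = 0.147659
Numerator: $249,900.00 * 0.0547 = 13669.53
PMT = 13669.53 / 0.147659 = $92,574.72

$92,574.72


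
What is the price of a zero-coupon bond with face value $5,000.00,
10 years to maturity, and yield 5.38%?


Formula: Price = FV / (1 + r)^n
Substituting: Price = $5,000.00 / (1 + 0.0538)^10
Discount factor: (1.0538)^10 = 1.688814
Price = $5,000.00 / 1.688814 = $2,960.66

$2,960.66


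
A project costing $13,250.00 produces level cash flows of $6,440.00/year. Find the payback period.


Formula: Payback = investment / annual cash flow
Substituting: Payback = $13,250.00 / $6,440.00
Payback = 2.0575 years

2.0575 years


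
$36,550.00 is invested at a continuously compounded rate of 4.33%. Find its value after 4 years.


Formula: FV = P * e^(r*t)
Exponent: r*t = 0.0433 * 4 = 0.1732
e^(0.1732) = 1.189104
FV = $36,550.00 * 1.189104 = $43,461.75

$43,461.75


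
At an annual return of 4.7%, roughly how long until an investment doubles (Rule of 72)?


Formula: Years ≈ 72 / r
Substituting: Years ≈ 72 / 4.7
Years ≈ 15.3

15.3 years


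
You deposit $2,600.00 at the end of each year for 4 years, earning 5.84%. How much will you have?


Formula: FV = PMT * ((1+r)^n - 1) / r
Growth factor: (1 + 0.0584)^4 = 1.254872
Numerator: 1.254872 - 1 = 0.254872
FV = $2,600.00 * 0.254872 / 0.0584 = $11,347.03

$11,347.03


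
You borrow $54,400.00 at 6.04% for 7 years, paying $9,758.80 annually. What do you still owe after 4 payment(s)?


Formula: Balance = PV*(1+r)^k - PMT*((1+r)^k - 1)/r
Growth: (1 + 0.0604)^4 = 1.264384
Accumulated factor: ((1+r)^k - 1)/r = 4.377213
Balance = $54,400.00 * 1.264384 - $9,758.80 * 4.377213
Balance = $26,066.13

$26,066.13


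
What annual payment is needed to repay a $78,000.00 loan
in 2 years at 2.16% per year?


Formula: PMT = PV * r / (1 - (1+r)^(-n))
Denominator: 1 - (1 + 0.0216)^(-2) = 0.04184
Numerator: $78,000.00 * 0.0216 = 1684.8
PMT = 1684.8 / 0.04184 = $40,268.10

$40,268.10


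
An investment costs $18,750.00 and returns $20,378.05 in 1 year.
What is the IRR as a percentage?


Formula: IRR = C1/C0 - 1
Substituting: IRR = $20,378.05 / $18,750.00 - 1
Ratio: 1.086829 - 1 = 0.086829
IRR = 8.6829%

8.6829%


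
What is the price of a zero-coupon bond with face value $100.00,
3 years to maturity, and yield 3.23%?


Formula: Price = FV / (1 + r)^n
Substituting: Price = $100.00 / (1 + 0.0323)^3
Discount factor: (1.0323)^3 = 1.100064
Price = $100.00 / 1.100064 = $90.90

$90.90


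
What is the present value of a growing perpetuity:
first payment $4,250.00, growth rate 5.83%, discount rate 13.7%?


Formula: PV = C / (r - g)
Spread: r - g = 0.137 - 0.0583 = 0.0787
Substituting: PV = $4,250.00 / 0.0787
PV = $54,002.54

$54,002.54


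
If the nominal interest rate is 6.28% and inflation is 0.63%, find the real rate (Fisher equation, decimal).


Formula: (1 + r_real) = (1 + r_nom) / (1 + inflation)
Substituting: (1 + r_real) = 1.0628 / 1.0063
(1 + r_real) = 1.056146
r_real = 1.056146 - 1 = 0.056146

0.056146


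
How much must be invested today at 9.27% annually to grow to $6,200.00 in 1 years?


Formula: PV = FV / (1 + r)^n
Substituting: PV = $6,200.00 / (1 + 0.0927)^1
Discount factor: (1.0927)^1 = 1.0927
PV = $6,200.00 / 1.0927 = $5,674.02

$5,674.02


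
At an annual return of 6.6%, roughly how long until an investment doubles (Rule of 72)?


Formula: Years ≈ 72 / r
Substituting: Years ≈ 72 / 6.6
Years ≈ 10.9

10.9 years


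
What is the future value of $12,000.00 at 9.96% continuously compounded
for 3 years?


Formula: FV = P * e^(r*t)
Exponent: r*t = 0.0996 * 3 = 0.2988
e^(0.2988) = 1.34824
FV = $12,000.00 * 1.34824 = $16,178.88

$16,178.88


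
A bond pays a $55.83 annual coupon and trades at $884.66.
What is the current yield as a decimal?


Formula: Current yield = annual coupon / price
Substituting: CY = $55.83 / $884.66
CY = 0.063109

0.063109


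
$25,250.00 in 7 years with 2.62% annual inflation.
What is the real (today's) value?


Formula: Real value = nominal / (1 + inflation)^years
Price level: (1 + 0.0262)^7 = 1.198461
Real value = $25,250.00 / 1.198461 = $21,068.68

$21,068.68


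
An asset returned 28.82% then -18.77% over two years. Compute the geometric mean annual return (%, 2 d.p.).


Formula: Geometric mean = ((1+r1)*(1+r2))^(1/2) - 1
Product: (1 + 0.2882) * (1 + -0.1877) = 1.2882 * 0.8123 = 1.046405
Square root: 1.046405^0.5 = 1.022939
Geometric mean = 1.022939 - 1 = 0.022939
As percentage: 2.29%

2.29%


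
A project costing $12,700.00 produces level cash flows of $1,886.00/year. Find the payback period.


Formula: Payback = investment / annual cash flow
Substituting: Payback = $12,700.00 / $1,886.00
Payback = 6.7338 years

6.7338 years


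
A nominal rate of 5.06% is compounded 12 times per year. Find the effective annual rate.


Formula: EAR = (1 + r/m)^m - 1
Period rate: r/m = 0.0506 / 12 = 0.004217
Compounding: (1 + 0.004217)^12 = 1.05179
EAR = 1.05179 - 1 = 0.05179

0.05179


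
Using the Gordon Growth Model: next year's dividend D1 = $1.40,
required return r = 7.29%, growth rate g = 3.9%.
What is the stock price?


Formula: P = D1 / (r - g)
Spread: r - g = 0.0729 - 0.039 = 0.0339
Substituting: P = $1.40 / 0.0339
P = $41.30

$41.30


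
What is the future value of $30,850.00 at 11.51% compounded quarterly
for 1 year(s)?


Formula: FV = P * (1 + r/m)^(m*t)
Period rate: r/m = 0.1151 / 4 = 0.028775
Total periods: m*t = 4 * 1 = 4
Growth factor: (1 + 0.028775)^4 = 1.120164
FV = $30,850.00 * 1.120164 = $34,557.06

$34,557.06


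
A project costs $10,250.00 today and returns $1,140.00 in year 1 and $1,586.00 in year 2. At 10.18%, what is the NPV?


Formula: NPV = C0 + C1/(1+r) + C2/(1+r)^2
Discount C1: $1,140.00 / (1 + 0.1018) = $1,034.67
Discount C2: $1,586.00 / (1 + 0.1018)^2 = $1,306.46
NPV = -$10,250.00 + $1,034.67 + $1,306.46 = -$7,908.86

-$7,908.86


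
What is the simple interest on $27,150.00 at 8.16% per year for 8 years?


Formula: I = P * r * t
Substituting: I = $27,150.00 * 0.0816 * 8
Step: I = $27,150.00 * 0.6528
I = $17,723.52

$17,723.52


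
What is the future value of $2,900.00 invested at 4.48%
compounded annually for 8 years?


Formula: FV = P * (1 + r)^n
Substituting: FV = $2,900.00 * (1 + 0.0448)^8
Growth factor: (1.0448)^8 = 1.419925
FV = $2,900.00 * 1.419925 = $4,117.78

$4,117.78


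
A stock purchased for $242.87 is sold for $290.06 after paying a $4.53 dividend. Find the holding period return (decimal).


Formula: HPR = (P1 - P0 + D) / P0
Gain: $290.06 - $242.87 + $4.53 = $51.72
HPR = $51.72 / $242.87 = 0.213

0.213


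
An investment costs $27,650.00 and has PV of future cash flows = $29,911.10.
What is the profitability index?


Formula: PI = PV(cash flows) / initial investment
Substituting: PI = $29,911.10 / $27,650.00
PI = 1.0818

1.0818


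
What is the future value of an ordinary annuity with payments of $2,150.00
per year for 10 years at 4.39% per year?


Formula: FV = PMT * ((1+r)^n - 1) / r
Growth factor: (1 + 0.0439)^10 = 1.5367
Numerator: 1.5367 - 1 = 0.5367
FV = $2,150.00 * 0.5367 / 0.0439 = $26,284.83

$26,284.83


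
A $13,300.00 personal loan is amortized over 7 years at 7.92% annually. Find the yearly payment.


Formula: PMT = PV * r / (1 - (1+r)^(-n))
Denominator: 1 - (1 + 0.0792)^(-7) = 0.413475
Numerator: $13,300.00 * 0.0792 = 1053.36
PMT = 1053.36 / 0.413475 = $2,547.58

$2,547.58


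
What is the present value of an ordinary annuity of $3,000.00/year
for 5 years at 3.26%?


Formula: PV = PMT * (1 - (1+r)^(-n)) / r
Discount factor: (1 + 0.0326)^(-5) = 0.851803
Bracket: 1 - 0.851803 = 0.148197
PV = $3,000.00 * 0.148197 / 0.0326 = $13,637.72

$13,637.72


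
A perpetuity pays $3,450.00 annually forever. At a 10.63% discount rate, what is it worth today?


Formula: PV = C / r
Substituting: PV = $3,450.00 / 0.1063
PV = $32,455.32

$32,455.32


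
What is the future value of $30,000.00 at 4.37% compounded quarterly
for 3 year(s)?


Formula: FV = P * (1 + r/m)^(m*t)
Period rate: r/m = 0.0437 / 4 = 0.010925
Total periods: m*t = 4 * 3 = 12
Growth factor: (1 + 0.010925)^12 = 1.139272
FV = $30,000.00 * 1.139272 = $34,178.15

$34,178.15


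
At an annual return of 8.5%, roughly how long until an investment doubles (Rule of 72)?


Formula: Years ≈ 72 / r
Substituting: Years ≈ 72 / 8.5
Years ≈ 8.5

8.5 years


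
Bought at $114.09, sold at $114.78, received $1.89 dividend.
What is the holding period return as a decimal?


Formula: HPR = (P1 - P0 + D) / P0
Gain: $114.78 - $114.09 + $1.89 = $2.58
HPR = $2.58 / $114.09 = 0.0226

0.0226


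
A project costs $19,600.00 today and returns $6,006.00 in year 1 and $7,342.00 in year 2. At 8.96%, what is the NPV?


Formula: NPV = C0 + C1/(1+r) + C2/(1+r)^2
Discount C1: $6,006.00 / (1 + 0.0896) = $5,512.11
Discount C2: $7,342.00 / (1 + 0.0896)^2 = $6,184.15
NPV = -$19,600.00 + $5,512.11 + $6,184.15 = -$7,903.73

-$7,903.73


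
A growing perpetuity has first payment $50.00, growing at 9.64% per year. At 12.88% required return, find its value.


Formula: PV = C / (r - g)
Spread: r - g = 0.1288 - 0.0964 = 0.0324
Substituting: PV = $50.00 / 0.0324
PV = $1,543.21

$1,543.21


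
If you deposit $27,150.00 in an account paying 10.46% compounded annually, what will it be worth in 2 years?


Formula: FV = P * (1 + r)^n
Substituting: FV = $27,150.00 * (1 + 0.1046)^2
Growth factor: (1.1046)^2 = 1.220141
FV = $27,150.00 * 1.220141 = $33,126.83

$33,126.83


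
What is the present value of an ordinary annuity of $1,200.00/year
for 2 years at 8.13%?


Formula: PV = PMT * (1 - (1+r)^(-n)) / r
Discount factor: (1 + 0.0813)^(-2) = 0.855279
Bracket: 1 - 0.855279 = 0.144721
PV = $1,200.00 * 0.144721 / 0.0813 = $2,136.11

$2,136.11


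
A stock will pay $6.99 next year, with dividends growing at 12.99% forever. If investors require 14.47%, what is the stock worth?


Formula: P = D1 / (r - g)
Spread: r - g = 0.1447 - 0.1299 = 0.0148
Substituting: P = $6.99 / 0.0148
P = $472.30

$472.30
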